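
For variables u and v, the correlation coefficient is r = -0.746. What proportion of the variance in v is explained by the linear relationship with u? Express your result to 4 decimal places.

0.5565

r² = (-0.746)² = 0.5565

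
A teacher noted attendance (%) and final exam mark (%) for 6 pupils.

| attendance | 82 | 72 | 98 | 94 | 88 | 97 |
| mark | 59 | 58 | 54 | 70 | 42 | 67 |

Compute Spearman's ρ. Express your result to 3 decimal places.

Rank attendance: 2, 1, 6, 4, 3, 5
Rank mark: 4, 3, 2, 6, 1, 5
d = rank(attendance) − rank(mark): -2, -2, 4, -2, 2, 0; Σd² = 32
ρ = 1 − 6Σd² / [n(n²−1)] = 1 − 6×32 / (6×35) = 1 − 192/210 ≈ 0.086

0.086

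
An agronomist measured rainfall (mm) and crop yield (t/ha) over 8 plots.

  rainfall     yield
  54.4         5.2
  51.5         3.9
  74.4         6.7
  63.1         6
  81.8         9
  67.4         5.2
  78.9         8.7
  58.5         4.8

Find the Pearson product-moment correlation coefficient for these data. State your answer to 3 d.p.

n = 8, Σx = 530, Σy = 49.5, Σx² = 36010.04, Σy² = 329.91, Σxy = 3414.72
nΣxy − ΣxΣy = 27317.76 − 26235 = 1082.76
nΣx² − (Σx)² = 288080.32 − 280900 = 7180.32; nΣy² − (Σy)² = 2639.28 − 2450.25 = 189.03
r = 1082.76 / √(7180.32 × 189.03) = 1082.76 / 1165.0304 ≈ 0.929

0.929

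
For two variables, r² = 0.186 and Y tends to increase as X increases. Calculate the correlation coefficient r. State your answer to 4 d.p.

|r| = √0.186 = 0.4313
The association is positive, so r = 0.4313.

0.4313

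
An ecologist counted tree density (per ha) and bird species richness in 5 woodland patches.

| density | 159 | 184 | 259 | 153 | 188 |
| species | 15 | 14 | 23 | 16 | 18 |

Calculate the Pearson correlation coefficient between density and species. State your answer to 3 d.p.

0.882

n = 5, Σx = 943, Σy = 86, Σx² = 184971, Σy² = 1530, Σxy = 16750
nΣxy − ΣxΣy = 83750 − 81098 = 2652
nΣx² − (Σx)² = 924855 − 889249 = 35606; nΣy² − (Σy)² = 7650 − 7396 = 254
r = 2652 / √(35606 × 254) = 2652 / 3007.3118 ≈ 0.882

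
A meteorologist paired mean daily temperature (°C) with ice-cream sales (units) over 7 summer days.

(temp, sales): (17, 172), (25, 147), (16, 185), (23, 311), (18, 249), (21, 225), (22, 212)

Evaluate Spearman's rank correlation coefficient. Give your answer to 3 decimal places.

0.071

Rank temp: 2, 7, 1, 6, 3, 4, 5
Rank sales: 2, 1, 3, 7, 6, 5, 4
d = rank(temp) − rank(sales): 0, 6, -2, -1, -3, -1, 1; Σd² = 52
ρ = 1 − 6Σd² / [n(n²−1)] = 1 − 6×52 / (7×48) = 1 − 312/336 ≈ 0.071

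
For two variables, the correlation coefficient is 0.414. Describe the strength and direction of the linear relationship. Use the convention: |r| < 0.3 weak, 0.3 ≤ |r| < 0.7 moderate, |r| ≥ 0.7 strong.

moderate positive

r = 0.414 > 0 so the relationship is positive.
|r| = 0.414, which falls in the moderate range.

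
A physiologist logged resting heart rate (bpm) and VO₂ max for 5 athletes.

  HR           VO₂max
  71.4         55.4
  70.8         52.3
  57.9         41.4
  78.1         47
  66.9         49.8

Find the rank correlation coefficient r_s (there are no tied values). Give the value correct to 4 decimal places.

Rank HR: 4, 3, 1, 5, 2
Rank VO₂max: 5, 4, 1, 2, 3
d = rank(HR) − rank(VO₂max): -1, -1, 0, 3, -1; Σd² = 12
ρ = 1 − 6Σd² / [n(n²−1)] = 1 − 6×12 / (5×24) = 1 − 72/120 ≈ 0.4000

0.4000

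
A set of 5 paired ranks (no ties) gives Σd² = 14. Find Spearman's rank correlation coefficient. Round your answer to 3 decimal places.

ρ = 1 − 6Σd² / [n(n²−1)] = 1 − 6×14 / (5×24)
  = 1 − 84/120 = 1 − 0.7000 ≈ 0.300

0.300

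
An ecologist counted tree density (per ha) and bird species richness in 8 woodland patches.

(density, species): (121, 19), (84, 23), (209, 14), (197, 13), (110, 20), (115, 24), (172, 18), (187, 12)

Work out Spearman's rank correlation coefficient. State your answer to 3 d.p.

-0.833

Rank density: 4, 1, 8, 7, 2, 3, 5, 6
Rank species: 5, 7, 3, 2, 6, 8, 4, 1
d = rank(density) − rank(species): -1, -6, 5, 5, -4, -5, 1, 5; Σd² = 154
ρ = 1 − 6Σd² / [n(n²−1)] = 1 − 6×154 / (8×63) = 1 − 924/504 ≈ -0.833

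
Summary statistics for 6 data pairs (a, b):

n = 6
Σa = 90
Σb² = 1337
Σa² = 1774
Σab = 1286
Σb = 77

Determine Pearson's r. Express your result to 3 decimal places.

r = (nΣab − ΣaΣb) / √[(nΣa² − (Σa)²)(nΣb² − (Σb)²)]
Numerator: 6×1286 − 90×77 = 786
Denominator: √[(10644 − 8100)(8022 − 5929)] = √[2544 × 2093] = 2307.5077
r = 786 / 2307.5077 ≈ 0.341

0.341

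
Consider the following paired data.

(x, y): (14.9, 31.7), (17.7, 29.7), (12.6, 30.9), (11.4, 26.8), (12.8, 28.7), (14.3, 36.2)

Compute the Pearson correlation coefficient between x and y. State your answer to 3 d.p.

0.311

n = 6, Σx = 83.7, Σy = 184, Σx² = 1192.35, Σy² = 5694.16, Σxy = 2577.9
nΣxy − ΣxΣy = 15467.4 − 15400.8 = 66.6
nΣx² − (Σx)² = 7154.1 − 7005.69 = 148.41; nΣy² − (Σy)² = 34164.96 − 33856 = 308.96
r = 66.6 / √(148.41 × 308.96) = 66.6 / 214.1326 ≈ 0.311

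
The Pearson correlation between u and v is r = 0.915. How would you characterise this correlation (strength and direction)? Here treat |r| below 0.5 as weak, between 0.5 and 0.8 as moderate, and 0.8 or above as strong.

strong positive

r = 0.915 > 0 so the relationship is positive.
|r| = 0.915, which falls in the strong range.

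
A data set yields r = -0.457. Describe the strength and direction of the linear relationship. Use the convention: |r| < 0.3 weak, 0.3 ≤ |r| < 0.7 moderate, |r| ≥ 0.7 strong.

moderate negative

r = -0.457 < 0 so the relationship is negative.
|r| = 0.457, which falls in the moderate range.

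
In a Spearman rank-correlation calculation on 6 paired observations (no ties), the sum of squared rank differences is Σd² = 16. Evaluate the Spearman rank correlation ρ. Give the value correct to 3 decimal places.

ρ = 1 − 6Σd² / [n(n²−1)] = 1 − 6×16 / (6×35)
  = 1 − 96/210 = 1 − 0.4571 ≈ 0.543

0.543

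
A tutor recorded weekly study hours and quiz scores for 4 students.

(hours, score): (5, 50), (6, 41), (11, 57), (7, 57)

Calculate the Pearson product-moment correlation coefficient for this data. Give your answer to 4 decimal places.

0.5971

n = 4, Σx = 29, Σy = 205, Σx² = 231, Σy² = 10679, Σxy = 1522
nΣxy − ΣxΣy = 6088 − 5945 = 143
nΣx² − (Σx)² = 924 − 841 = 83; nΣy² − (Σy)² = 42716 − 42025 = 691
r = 143 / √(83 × 691) = 143 / 239.4849 ≈ 0.5971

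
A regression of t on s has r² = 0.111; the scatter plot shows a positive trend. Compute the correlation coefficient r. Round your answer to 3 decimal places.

|r| = √0.111 = 0.333
The association is positive, so r = 0.333.

0.333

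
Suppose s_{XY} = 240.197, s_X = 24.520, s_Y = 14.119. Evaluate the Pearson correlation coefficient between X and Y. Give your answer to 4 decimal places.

0.6938

r = Cov(X,Y) / (s_X · s_Y) = 240.197 / (24.520 × 14.119)
  = 240.197 / 346.1979 ≈ 0.6938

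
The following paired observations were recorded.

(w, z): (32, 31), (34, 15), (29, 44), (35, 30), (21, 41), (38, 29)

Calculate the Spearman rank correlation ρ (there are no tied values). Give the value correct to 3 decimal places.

-0.771

Rank w: 3, 4, 2, 5, 1, 6
Rank z: 4, 1, 6, 3, 5, 2
d = rank(w) − rank(z): -1, 3, -4, 2, -4, 4; Σd² = 62
ρ = 1 − 6Σd² / [n(n²−1)] = 1 − 6×62 / (6×35) = 1 − 372/210 ≈ -0.771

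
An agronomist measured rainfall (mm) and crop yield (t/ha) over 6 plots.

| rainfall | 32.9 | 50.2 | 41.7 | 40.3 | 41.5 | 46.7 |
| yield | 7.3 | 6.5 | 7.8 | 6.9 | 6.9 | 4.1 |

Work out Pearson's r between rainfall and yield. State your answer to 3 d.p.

n = 6, Σx = 253.3, Σy = 39.5, Σx² = 10868.57, Σy² = 268.41, Σxy = 1647.62
nΣxy − ΣxΣy = 9885.72 − 10005.35 = -119.63
nΣx² − (Σx)² = 65211.42 − 64160.89 = 1050.53; nΣy² − (Σy)² = 1610.46 − 1560.25 = 50.21
r = -119.63 / √(1050.53 × 50.21) = -119.63 / 229.6674 ≈ -0.521

-0.521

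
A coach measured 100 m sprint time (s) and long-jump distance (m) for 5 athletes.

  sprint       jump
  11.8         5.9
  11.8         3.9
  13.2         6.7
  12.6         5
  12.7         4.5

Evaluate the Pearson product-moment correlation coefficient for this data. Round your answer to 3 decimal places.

n = 5, Σx = 62.1, Σy = 26, Σx² = 772.77, Σy² = 140.16, Σxy = 324.23
nΣxy − ΣxΣy = 1621.15 − 1614.6 = 6.55
nΣx² − (Σx)² = 3863.85 − 3856.41 = 7.44; nΣy² − (Σy)² = 700.8 − 676 = 24.8
r = 6.55 / √(7.44 × 24.8) = 6.55 / 13.5835 ≈ 0.482

0.482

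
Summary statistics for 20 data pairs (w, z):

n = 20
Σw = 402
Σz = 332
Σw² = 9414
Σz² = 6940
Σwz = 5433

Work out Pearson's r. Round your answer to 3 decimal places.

-0.898

r = (nΣwz − ΣwΣz) / √[(nΣw² − (Σw)²)(nΣz² − (Σz)²)]
Numerator: 20×5433 − 402×332 = -24804
Denominator: √[(188280 − 161604)(138800 − 110224)] = √[26676 × 28576] = 27609.6609
r = -24804 / 27609.6609 ≈ -0.898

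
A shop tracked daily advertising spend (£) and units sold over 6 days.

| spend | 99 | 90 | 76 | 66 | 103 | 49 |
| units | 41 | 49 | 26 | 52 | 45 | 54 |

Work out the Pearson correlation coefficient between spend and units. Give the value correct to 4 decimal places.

-0.3160

n = 6, Σx = 483, Σy = 267, Σx² = 41043, Σy² = 12403, Σxy = 21158
nΣxy − ΣxΣy = 126948 − 128961 = -2013
nΣx² − (Σx)² = 246258 − 233289 = 12969; nΣy² − (Σy)² = 74418 − 71289 = 3129
r = -2013 / √(12969 × 3129) = -2013 / 6370.2434 ≈ -0.3160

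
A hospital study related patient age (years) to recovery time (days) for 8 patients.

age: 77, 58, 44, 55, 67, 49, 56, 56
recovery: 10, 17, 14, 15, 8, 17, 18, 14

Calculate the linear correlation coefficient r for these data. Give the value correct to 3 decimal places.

n = 8, Σx = 462, Σy = 113, Σx² = 27416, Σy² = 1683, Σxy = 6358
nΣxy − ΣxΣy = 50864 − 52206 = -1342
nΣx² − (Σx)² = 219328 − 213444 = 5884; nΣy² − (Σy)² = 13464 − 12769 = 695
r = -1342 / √(5884 × 695) = -1342 / 2022.2216 ≈ -0.664

-0.664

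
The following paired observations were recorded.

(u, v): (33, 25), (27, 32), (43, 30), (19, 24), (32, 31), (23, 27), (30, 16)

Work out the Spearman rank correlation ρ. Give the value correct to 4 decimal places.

0.2143

Rank u: 6, 3, 7, 1, 5, 2, 4
Rank v: 3, 7, 5, 2, 6, 4, 1
d = rank(u) − rank(v): 3, -4, 2, -1, -1, -2, 3; Σd² = 44
ρ = 1 − 6Σd² / [n(n²−1)] = 1 − 6×44 / (7×48) = 1 − 264/336 ≈ 0.2143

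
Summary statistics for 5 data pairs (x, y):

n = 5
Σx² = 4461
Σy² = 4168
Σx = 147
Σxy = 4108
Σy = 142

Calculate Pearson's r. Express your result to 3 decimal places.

r = (nΣxy − ΣxΣy) / √[(nΣx² − (Σx)²)(nΣy² − (Σy)²)]
Numerator: 5×4108 − 147×142 = -334
Denominator: √[(22305 − 21609)(20840 − 20164)] = √[696 × 676] = 685.9271
r = -334 / 685.9271 ≈ -0.487

-0.487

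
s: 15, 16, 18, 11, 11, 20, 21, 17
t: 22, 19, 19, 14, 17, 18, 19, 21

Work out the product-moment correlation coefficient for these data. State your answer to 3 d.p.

n = 8, Σs = 129, Σt = 149, Σs² = 2177, Σt² = 2817, Σst = 2433
nΣst − ΣsΣt = 19464 − 19221 = 243
nΣs² − (Σs)² = 17416 − 16641 = 775; nΣt² − (Σt)² = 22536 − 22201 = 335
r = 243 / √(775 × 335) = 243 / 509.5341 ≈ 0.477

0.477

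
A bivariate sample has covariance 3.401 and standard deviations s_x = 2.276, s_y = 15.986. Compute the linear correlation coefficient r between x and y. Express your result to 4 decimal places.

0.0935

r = Cov(x,y) / (s_x · s_y) = 3.401 / (2.276 × 15.986)
  = 3.401 / 36.3841 ≈ 0.0935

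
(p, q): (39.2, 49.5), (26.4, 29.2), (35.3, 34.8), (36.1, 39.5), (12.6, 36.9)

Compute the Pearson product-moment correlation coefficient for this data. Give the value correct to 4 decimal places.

n = 5, Σp = 149.6, Σq = 189.9, Σp² = 4941.66, Σq² = 7435.79, Σpq = 5830.61
nΣpq − ΣpΣq = 29153.05 − 28409.04 = 744.01
nΣp² − (Σp)² = 24708.3 − 22380.16 = 2328.14; nΣq² − (Σq)² = 37178.95 − 36062.01 = 1116.94
r = 744.01 / √(2328.14 × 1116.94) = 744.01 / 1612.5733 ≈ 0.4614

0.4614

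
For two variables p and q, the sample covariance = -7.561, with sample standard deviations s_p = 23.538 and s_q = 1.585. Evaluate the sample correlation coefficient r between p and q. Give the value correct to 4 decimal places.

-0.2027

r = Cov(p,q) / (s_p · s_q) = -7.561 / (23.538 × 1.585)
  = -7.561 / 37.3077 ≈ -0.2027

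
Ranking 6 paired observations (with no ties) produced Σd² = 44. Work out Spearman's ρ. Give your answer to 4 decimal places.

-0.2571

ρ = 1 − 6Σd² / [n(n²−1)] = 1 − 6×44 / (6×35)
  = 1 − 264/210 = 1 − 1.25714 ≈ -0.2571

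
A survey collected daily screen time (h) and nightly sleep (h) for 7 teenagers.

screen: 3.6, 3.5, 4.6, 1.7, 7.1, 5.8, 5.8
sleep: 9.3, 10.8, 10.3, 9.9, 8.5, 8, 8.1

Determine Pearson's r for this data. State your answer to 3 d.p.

-0.695

n = 7, Σx = 32.1, Σy = 64.9, Σx² = 166.95, Σy² = 609.09, Σxy = 289.22
nΣxy − ΣxΣy = 2024.54 − 2083.29 = -58.75
nΣx² − (Σx)² = 1168.65 − 1030.41 = 138.24; nΣy² − (Σy)² = 4263.63 − 4212.01 = 51.62
r = -58.75 / √(138.24 × 51.62) = -58.75 / 84.4745 ≈ -0.695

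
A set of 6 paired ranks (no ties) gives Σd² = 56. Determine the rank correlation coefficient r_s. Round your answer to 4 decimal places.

ρ = 1 − 6Σd² / [n(n²−1)] = 1 − 6×56 / (6×35)
  = 1 − 336/210 = 1 − 1.60000 ≈ -0.6000

-0.6000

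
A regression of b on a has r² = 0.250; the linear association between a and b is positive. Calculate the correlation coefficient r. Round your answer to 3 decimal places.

0.500

|r| = √0.250 = 0.500
The association is positive, so r = 0.500.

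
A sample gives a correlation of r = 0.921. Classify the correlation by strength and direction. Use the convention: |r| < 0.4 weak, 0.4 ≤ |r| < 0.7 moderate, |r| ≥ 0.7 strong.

strong positive

r = 0.921 > 0 so the relationship is positive.
|r| = 0.921, which falls in the strong range.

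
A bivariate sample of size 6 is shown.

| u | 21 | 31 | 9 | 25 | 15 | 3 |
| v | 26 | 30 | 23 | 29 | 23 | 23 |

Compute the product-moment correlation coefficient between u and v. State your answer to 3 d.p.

n = 6, Σu = 104, Σv = 154, Σu² = 2342, Σv² = 4004, Σuv = 2822
nΣuv − ΣuΣv = 16932 − 16016 = 916
nΣu² − (Σu)² = 14052 − 10816 = 3236; nΣv² − (Σv)² = 24024 − 23716 = 308
r = 916 / √(3236 × 308) = 916 / 998.3426 ≈ 0.918

0.918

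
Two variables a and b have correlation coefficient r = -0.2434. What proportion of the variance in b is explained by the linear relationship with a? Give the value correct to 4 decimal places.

0.0592

r² = (-0.2434)² = 0.0592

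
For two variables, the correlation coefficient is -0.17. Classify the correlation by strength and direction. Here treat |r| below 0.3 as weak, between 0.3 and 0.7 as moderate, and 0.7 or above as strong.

r = -0.17 < 0 so the relationship is negative.
|r| = 0.17, which falls in the weak range.

weak negative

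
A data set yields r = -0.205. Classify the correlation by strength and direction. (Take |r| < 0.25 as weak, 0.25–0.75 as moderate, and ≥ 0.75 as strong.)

r = -0.205 < 0 so the relationship is negative.
|r| = 0.205, which falls in the weak range.

weak negative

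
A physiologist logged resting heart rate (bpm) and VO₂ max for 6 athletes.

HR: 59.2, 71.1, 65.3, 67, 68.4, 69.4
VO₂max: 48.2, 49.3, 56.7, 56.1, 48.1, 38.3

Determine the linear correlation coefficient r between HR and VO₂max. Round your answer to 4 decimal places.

-0.2267

n = 6, Σx = 400.4, Σy = 296.7, Σx² = 26807.86, Σy² = 14896.33, Σxy = 19767.94
nΣxy − ΣxΣy = 118607.64 − 118798.68 = -191.04
nΣx² − (Σx)² = 160847.16 − 160320.16 = 527; nΣy² − (Σy)² = 89377.98 − 88030.89 = 1347.09
r = -191.04 / √(527 × 1347.09) = -191.04 / 842.5654 ≈ -0.2267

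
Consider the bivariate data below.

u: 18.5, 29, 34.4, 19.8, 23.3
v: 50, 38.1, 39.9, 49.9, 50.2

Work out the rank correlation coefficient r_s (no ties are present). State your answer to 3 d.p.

Rank u: 1, 4, 5, 2, 3
Rank v: 4, 1, 2, 3, 5
d = rank(u) − rank(v): -3, 3, 3, -1, -2; Σd² = 32
ρ = 1 − 6Σd² / [n(n²−1)] = 1 − 6×32 / (5×24) = 1 − 192/120 ≈ -0.600

-0.600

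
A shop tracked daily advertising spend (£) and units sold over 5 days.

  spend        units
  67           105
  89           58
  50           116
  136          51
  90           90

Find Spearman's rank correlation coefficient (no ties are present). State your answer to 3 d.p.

-0.900

Rank spend: 2, 3, 1, 5, 4
Rank units: 4, 2, 5, 1, 3
d = rank(spend) − rank(units): -2, 1, -4, 4, 1; Σd² = 38
ρ = 1 − 6Σd² / [n(n²−1)] = 1 − 6×38 / (5×24) = 1 − 228/120 ≈ -0.900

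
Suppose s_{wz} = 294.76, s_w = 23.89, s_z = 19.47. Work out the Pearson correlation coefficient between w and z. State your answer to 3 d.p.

r = Cov(w,z) / (s_w · s_z) = 294.76 / (23.89 × 19.47)
  = 294.76 / 465.1383 ≈ 0.634

0.634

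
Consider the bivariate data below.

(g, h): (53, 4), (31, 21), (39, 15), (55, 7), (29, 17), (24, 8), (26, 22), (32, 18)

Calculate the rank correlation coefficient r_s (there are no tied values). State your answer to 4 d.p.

-0.5476

Rank g: 7, 4, 6, 8, 3, 1, 2, 5
Rank h: 1, 7, 4, 2, 5, 3, 8, 6
d = rank(g) − rank(h): 6, -3, 2, 6, -2, -2, -6, -1; Σd² = 130
ρ = 1 − 6Σd² / [n(n²−1)] = 1 − 6×130 / (8×63) = 1 − 780/504 ≈ -0.5476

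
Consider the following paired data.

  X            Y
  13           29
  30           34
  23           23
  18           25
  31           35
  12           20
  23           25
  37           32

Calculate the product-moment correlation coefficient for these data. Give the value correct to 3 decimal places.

n = 8, ΣX = 187, ΣY = 223, ΣX² = 4925, ΣY² = 6425, ΣXY = 5460
nΣXY − ΣXΣY = 43680 − 41701 = 1979
nΣX² − (ΣX)² = 39400 − 34969 = 4431; nΣY² − (ΣY)² = 51400 − 49729 = 1671
r = 1979 / √(4431 × 1671) = 1979 / 2721.0662 ≈ 0.727

0.727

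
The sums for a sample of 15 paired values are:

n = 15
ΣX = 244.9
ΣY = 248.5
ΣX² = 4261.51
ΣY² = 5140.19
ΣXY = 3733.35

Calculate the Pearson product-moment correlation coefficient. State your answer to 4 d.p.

r = (nΣXY − ΣXΣY) / √[(nΣX² − (ΣX)²)(nΣY² − (ΣY)²)]
Numerator: 15×3733.35 − 244.9×248.5 = -4857.4
Denominator: √[(63922.65 − 59976.01)(77102.85 − 61752.25)] = √[3946.64 × 15350.6] = 7783.5270
r = -4857.4 / 7783.5270 ≈ -0.6241

-0.6241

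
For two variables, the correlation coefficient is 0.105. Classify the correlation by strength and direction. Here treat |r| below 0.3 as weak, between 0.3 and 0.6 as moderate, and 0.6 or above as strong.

r = 0.105 > 0 so the relationship is positive.
|r| = 0.105, which falls in the weak range.

weak positive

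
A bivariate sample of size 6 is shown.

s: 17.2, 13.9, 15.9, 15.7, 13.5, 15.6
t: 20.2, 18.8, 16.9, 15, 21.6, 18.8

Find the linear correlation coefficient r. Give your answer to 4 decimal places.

-0.3133

n = 6, Σs = 91.8, Σt = 111.3, Σs² = 1413.96, Σt² = 2092.09, Σst = 1697.85
nΣst − ΣsΣt = 10187.1 − 10217.34 = -30.24
nΣs² − (Σs)² = 8483.76 − 8427.24 = 56.52; nΣt² − (Σt)² = 12552.54 − 12387.69 = 164.85
r = -30.24 / √(56.52 × 164.85) = -30.24 / 96.5263 ≈ -0.3133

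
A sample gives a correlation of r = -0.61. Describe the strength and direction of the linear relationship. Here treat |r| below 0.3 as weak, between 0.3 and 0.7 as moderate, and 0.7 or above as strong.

r = -0.61 < 0 so the relationship is negative.
|r| = 0.61, which falls in the moderate range.

moderate negative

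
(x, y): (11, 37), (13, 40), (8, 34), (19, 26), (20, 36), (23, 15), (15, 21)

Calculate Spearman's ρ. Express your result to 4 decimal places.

Rank x: 2, 3, 1, 5, 6, 7, 4
Rank y: 6, 7, 4, 3, 5, 1, 2
d = rank(x) − rank(y): -4, -4, -3, 2, 1, 6, 2; Σd² = 86
ρ = 1 − 6Σd² / [n(n²−1)] = 1 − 6×86 / (7×48) = 1 − 516/336 ≈ -0.5357

-0.5357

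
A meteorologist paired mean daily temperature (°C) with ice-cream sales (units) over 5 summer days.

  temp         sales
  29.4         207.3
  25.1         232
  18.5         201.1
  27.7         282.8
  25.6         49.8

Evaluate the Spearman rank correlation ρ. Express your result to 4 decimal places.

0.3000

Rank temp: 5, 2, 1, 4, 3
Rank sales: 3, 4, 2, 5, 1
d = rank(temp) − rank(sales): 2, -2, -1, -1, 2; Σd² = 14
ρ = 1 − 6Σd² / [n(n²−1)] = 1 − 6×14 / (5×24) = 1 − 84/120 ≈ 0.3000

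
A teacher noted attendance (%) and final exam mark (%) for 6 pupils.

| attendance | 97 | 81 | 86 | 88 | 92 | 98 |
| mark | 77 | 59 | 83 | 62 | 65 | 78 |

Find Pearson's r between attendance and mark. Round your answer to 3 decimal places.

0.505

n = 6, Σx = 542, Σy = 424, Σx² = 49178, Σy² = 30452, Σxy = 38466
nΣxy − ΣxΣy = 230796 − 229808 = 988
nΣx² − (Σx)² = 295068 − 293764 = 1304; nΣy² − (Σy)² = 182712 − 179776 = 2936
r = 988 / √(1304 × 2936) = 988 / 1956.6666 ≈ 0.505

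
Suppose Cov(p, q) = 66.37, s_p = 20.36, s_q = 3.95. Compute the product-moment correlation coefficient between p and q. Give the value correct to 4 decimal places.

0.8253

r = Cov(p,q) / (s_p · s_q) = 66.37 / (20.36 × 3.95)
  = 66.37 / 80.4220 ≈ 0.8253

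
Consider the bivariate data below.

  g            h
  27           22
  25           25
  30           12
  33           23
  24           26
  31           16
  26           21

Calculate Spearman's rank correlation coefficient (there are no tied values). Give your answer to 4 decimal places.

-0.5714

Rank g: 4, 2, 5, 7, 1, 6, 3
Rank h: 4, 6, 1, 5, 7, 2, 3
d = rank(g) − rank(h): 0, -4, 4, 2, -6, 4, 0; Σd² = 88
ρ = 1 − 6Σd² / [n(n²−1)] = 1 − 6×88 / (7×48) = 1 − 528/336 ≈ -0.5714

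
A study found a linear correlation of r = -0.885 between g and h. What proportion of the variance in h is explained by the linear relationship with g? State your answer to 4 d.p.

r² = (-0.885)² = 0.7832

0.7832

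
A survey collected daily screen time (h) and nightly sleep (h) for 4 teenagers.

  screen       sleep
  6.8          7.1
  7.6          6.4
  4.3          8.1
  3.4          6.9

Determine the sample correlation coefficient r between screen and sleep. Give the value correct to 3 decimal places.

-0.527

n = 4, Σx = 22.1, Σy = 28.5, Σx² = 134.05, Σy² = 204.59, Σxy = 155.21
nΣxy − ΣxΣy = 620.84 − 629.85 = -9.01
nΣx² − (Σx)² = 536.2 − 488.41 = 47.79; nΣy² − (Σy)² = 818.36 − 812.25 = 6.11
r = -9.01 / √(47.79 × 6.11) = -9.01 / 17.0879 ≈ -0.527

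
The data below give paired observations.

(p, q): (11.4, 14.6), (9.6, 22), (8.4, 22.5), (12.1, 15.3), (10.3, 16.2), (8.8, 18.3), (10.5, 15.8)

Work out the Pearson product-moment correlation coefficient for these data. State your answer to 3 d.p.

-0.810

n = 7, Σp = 71.1, Σq = 124.7, Σp² = 732.87, Σq² = 2284.47, Σpq = 1245.57
nΣpq − ΣpΣq = 8718.99 − 8866.17 = -147.18
nΣp² − (Σp)² = 5130.09 − 5055.21 = 74.88; nΣq² − (Σq)² = 15991.29 − 15550.09 = 441.2
r = -147.18 / √(74.88 × 441.2) = -147.18 / 181.7610 ≈ -0.810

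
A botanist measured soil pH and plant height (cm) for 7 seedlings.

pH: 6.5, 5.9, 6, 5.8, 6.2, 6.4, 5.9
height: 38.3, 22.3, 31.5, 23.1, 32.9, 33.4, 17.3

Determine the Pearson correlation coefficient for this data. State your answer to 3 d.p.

n = 7, Σx = 42.7, Σy = 198.8, Σx² = 260.91, Σy² = 5987.3, Σxy = 1223.31
nΣxy − ΣxΣy = 8563.17 − 8488.76 = 74.41
nΣx² − (Σx)² = 1826.37 − 1823.29 = 3.08; nΣy² − (Σy)² = 41911.1 − 39521.44 = 2389.66
r = 74.41 / √(3.08 × 2389.66) = 74.41 / 85.7913 ≈ 0.867

0.867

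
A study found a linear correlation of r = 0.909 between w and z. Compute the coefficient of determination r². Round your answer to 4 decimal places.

r² = (0.909)² = 0.8263

0.8263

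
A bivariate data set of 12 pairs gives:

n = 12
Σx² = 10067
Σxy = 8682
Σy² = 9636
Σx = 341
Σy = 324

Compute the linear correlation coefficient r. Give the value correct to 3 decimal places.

r = (nΣxy − ΣxΣy) / √[(nΣx² − (Σx)²)(nΣy² − (Σy)²)]
Numerator: 12×8682 − 341×324 = -6300
Denominator: √[(120804 − 116281)(115632 − 104976)] = √[4523 × 10656] = 6942.4123
r = -6300 / 6942.4123 ≈ -0.907

-0.907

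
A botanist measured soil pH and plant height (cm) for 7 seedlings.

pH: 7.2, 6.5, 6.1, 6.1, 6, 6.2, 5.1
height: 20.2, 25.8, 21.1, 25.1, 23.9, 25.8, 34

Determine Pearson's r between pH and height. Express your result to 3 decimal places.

n = 7, Σx = 43.2, Σy = 175.9, Σx² = 268.96, Σy² = 4541.75, Σxy = 1071.72
nΣxy − ΣxΣy = 7502.04 − 7598.88 = -96.84
nΣx² − (Σx)² = 1882.72 − 1866.24 = 16.48; nΣy² − (Σy)² = 31792.25 − 30940.81 = 851.44
r = -96.84 / √(16.48 × 851.44) = -96.84 / 118.4556 ≈ -0.818

-0.818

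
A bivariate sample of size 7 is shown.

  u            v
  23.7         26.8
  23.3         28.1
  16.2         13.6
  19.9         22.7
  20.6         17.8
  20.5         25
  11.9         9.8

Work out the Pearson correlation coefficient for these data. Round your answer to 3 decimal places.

n = 7, Σu = 136.1, Σv = 143.8, Σu² = 2749.25, Σv² = 3245.98, Σuv = 2957.74
nΣuv − ΣuΣv = 20704.18 − 19571.18 = 1133
nΣu² − (Σu)² = 19244.75 − 18523.21 = 721.54; nΣv² − (Σv)² = 22721.86 − 20678.44 = 2043.42
r = 1133 / √(721.54 × 2043.42) = 1133 / 1214.2526 ≈ 0.933

0.933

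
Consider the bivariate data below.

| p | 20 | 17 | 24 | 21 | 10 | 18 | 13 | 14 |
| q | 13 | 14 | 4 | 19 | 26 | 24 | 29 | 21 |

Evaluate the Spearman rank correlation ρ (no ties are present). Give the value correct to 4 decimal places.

Rank p: 6, 4, 8, 7, 1, 5, 2, 3
Rank q: 2, 3, 1, 4, 7, 6, 8, 5
d = rank(p) − rank(q): 4, 1, 7, 3, -6, -1, -6, -2; Σd² = 152
ρ = 1 − 6Σd² / [n(n²−1)] = 1 − 6×152 / (8×63) = 1 − 912/504 ≈ -0.8095

-0.8095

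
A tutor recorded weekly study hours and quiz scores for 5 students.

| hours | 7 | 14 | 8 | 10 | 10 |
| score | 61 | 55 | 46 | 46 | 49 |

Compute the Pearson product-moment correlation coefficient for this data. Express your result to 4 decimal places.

-0.0516

n = 5, Σx = 49, Σy = 257, Σx² = 509, Σy² = 13379, Σxy = 2515
nΣxy − ΣxΣy = 12575 − 12593 = -18
nΣx² − (Σx)² = 2545 − 2401 = 144; nΣy² − (Σy)² = 66895 − 66049 = 846
r = -18 / √(144 × 846) = -18 / 349.0329 ≈ -0.0516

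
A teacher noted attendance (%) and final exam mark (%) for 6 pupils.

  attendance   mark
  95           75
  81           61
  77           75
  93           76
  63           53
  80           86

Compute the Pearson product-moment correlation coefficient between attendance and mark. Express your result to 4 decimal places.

n = 6, Σx = 489, Σy = 426, Σx² = 40533, Σy² = 30952, Σxy = 35128
nΣxy − ΣxΣy = 210768 − 208314 = 2454
nΣx² − (Σx)² = 243198 − 239121 = 4077; nΣy² − (Σy)² = 185712 − 181476 = 4236
r = 2454 / √(4077 × 4236) = 2454 / 4155.7396 ≈ 0.5905

0.5905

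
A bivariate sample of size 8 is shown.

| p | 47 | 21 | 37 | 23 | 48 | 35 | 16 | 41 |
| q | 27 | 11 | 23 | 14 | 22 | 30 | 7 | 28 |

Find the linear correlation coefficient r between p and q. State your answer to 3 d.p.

n = 8, Σp = 268, Σq = 162, Σp² = 10014, Σq² = 3792, Σpq = 6039
nΣpq − ΣpΣq = 48312 − 43416 = 4896
nΣp² − (Σp)² = 80112 − 71824 = 8288; nΣq² − (Σq)² = 30336 − 26244 = 4092
r = 4896 / √(8288 × 4092) = 4896 / 5823.6154 ≈ 0.841

0.841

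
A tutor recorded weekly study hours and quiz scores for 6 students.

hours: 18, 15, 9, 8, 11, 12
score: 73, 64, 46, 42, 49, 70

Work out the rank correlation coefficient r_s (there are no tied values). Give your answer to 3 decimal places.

Rank hours: 6, 5, 2, 1, 3, 4
Rank score: 6, 4, 2, 1, 3, 5
d = rank(hours) − rank(score): 0, 1, 0, 0, 0, -1; Σd² = 2
ρ = 1 − 6Σd² / [n(n²−1)] = 1 − 6×2 / (6×35) = 1 − 12/210 ≈ 0.943

0.943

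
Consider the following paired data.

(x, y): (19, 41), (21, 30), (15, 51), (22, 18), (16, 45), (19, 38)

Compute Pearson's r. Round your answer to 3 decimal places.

n = 6, Σx = 112, Σy = 223, Σx² = 2128, Σy² = 8975, Σxy = 4012
nΣxy − ΣxΣy = 24072 − 24976 = -904
nΣx² − (Σx)² = 12768 − 12544 = 224; nΣy² − (Σy)² = 53850 − 49729 = 4121
r = -904 / √(224 × 4121) = -904 / 960.7830 ≈ -0.941

-0.941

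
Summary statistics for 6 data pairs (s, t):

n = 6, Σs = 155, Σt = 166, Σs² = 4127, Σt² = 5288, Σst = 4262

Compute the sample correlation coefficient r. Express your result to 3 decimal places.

-0.090

r = (nΣst − ΣsΣt) / √[(nΣs² − (Σs)²)(nΣt² − (Σt)²)]
Numerator: 6×4262 − 155×166 = -158
Denominator: √[(24762 − 24025)(31728 − 27556)] = √[737 × 4172] = 1753.5005
r = -158 / 1753.5005 ≈ -0.090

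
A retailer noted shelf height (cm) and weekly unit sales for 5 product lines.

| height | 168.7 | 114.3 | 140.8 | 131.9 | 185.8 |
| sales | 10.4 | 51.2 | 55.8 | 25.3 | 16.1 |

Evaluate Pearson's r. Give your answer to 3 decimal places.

n = 5, Σx = 741.5, Σy = 158.8, Σx² = 113268.07, Σy² = 6742.54, Σxy = 21791.73
nΣxy − ΣxΣy = 108958.65 − 117750.2 = -8791.55
nΣx² − (Σx)² = 566340.35 − 549822.25 = 16518.1; nΣy² − (Σy)² = 33712.7 − 25217.44 = 8495.26
r = -8791.55 / √(16518.1 × 8495.26) = -8791.55 / 11845.9088 ≈ -0.742

-0.742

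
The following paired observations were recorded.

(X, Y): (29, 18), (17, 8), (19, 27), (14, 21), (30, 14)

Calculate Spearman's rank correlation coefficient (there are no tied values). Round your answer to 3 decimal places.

Rank X: 4, 2, 3, 1, 5
Rank Y: 3, 1, 5, 4, 2
d = rank(X) − rank(Y): 1, 1, -2, -3, 3; Σd² = 24
ρ = 1 − 6Σd² / [n(n²−1)] = 1 − 6×24 / (5×24) = 1 − 144/120 ≈ -0.200

-0.200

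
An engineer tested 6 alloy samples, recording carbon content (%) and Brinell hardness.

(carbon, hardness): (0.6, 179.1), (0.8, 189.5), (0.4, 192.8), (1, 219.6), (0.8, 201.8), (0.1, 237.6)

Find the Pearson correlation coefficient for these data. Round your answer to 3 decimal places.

n = 6, Σx = 3.7, Σy = 1220.4, Σx² = 2.81, Σy² = 250560.06, Σxy = 740.98
nΣxy − ΣxΣy = 4445.88 − 4515.48 = -69.6
nΣx² − (Σx)² = 16.86 − 13.69 = 3.17; nΣy² − (Σy)² = 1503360.36 − 1489376.16 = 13984.2
r = -69.6 / √(3.17 × 13984.2) = -69.6 / 210.5467 ≈ -0.331

-0.331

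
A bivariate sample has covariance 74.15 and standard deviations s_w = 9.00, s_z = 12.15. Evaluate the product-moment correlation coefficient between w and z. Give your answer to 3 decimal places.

r = Cov(w,z) / (s_w · s_z) = 74.15 / (9.00 × 12.15)
  = 74.15 / 109.3500 ≈ 0.678

0.678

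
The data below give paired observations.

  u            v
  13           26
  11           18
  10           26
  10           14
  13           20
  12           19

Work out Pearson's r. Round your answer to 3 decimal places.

n = 6, Σu = 69, Σv = 123, Σu² = 803, Σv² = 2633, Σuv = 1424
nΣuv − ΣuΣv = 8544 − 8487 = 57
nΣu² − (Σu)² = 4818 − 4761 = 57; nΣv² − (Σv)² = 15798 − 15129 = 669
r = 57 / √(57 × 669) = 57 / 195.2767 ≈ 0.292

0.292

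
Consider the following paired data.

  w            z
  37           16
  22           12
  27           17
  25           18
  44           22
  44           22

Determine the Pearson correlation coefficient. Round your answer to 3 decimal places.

n = 6, Σw = 199, Σz = 107, Σw² = 7079, Σz² = 1981, Σwz = 3701
nΣwz − ΣwΣz = 22206 − 21293 = 913
nΣw² − (Σw)² = 42474 − 39601 = 2873; nΣz² − (Σz)² = 11886 − 11449 = 437
r = 913 / √(2873 × 437) = 913 / 1120.4914 ≈ 0.815

0.815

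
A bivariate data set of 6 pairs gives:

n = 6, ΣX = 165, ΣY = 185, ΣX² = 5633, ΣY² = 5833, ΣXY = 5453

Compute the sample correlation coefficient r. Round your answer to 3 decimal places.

0.973

r = (nΣXY − ΣXΣY) / √[(nΣX² − (ΣX)²)(nΣY² − (ΣY)²)]
Numerator: 6×5453 − 165×185 = 2193
Denominator: √[(33798 − 27225)(34998 − 34225)] = √[6573 × 773] = 2254.0916
r = 2193 / 2254.0916 ≈ 0.973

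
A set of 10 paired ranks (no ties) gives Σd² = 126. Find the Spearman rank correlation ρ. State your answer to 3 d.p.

ρ = 1 − 6Σd² / [n(n²−1)] = 1 − 6×126 / (10×99)
  = 1 − 756/990 = 1 − 0.7636 ≈ 0.236

0.236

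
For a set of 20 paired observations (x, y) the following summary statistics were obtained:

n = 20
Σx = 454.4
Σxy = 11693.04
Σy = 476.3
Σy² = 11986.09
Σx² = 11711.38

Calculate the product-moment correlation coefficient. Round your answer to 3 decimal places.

0.923

r = (nΣxy − ΣxΣy) / √[(nΣx² − (Σx)²)(nΣy² − (Σy)²)]
Numerator: 20×11693.04 − 454.4×476.3 = 17430.08
Denominator: √[(234227.6 − 206479.36)(239721.8 − 226861.69)] = √[27748.24 × 12860.11] = 18890.3525
r = 17430.08 / 18890.3525 ≈ 0.923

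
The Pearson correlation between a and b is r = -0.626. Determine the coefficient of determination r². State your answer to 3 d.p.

r² = (-0.626)² = 0.392

0.392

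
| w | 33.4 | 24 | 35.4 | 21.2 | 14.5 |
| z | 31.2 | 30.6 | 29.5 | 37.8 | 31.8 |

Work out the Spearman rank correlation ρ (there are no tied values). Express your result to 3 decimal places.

-0.800

Rank w: 4, 3, 5, 2, 1
Rank z: 3, 2, 1, 5, 4
d = rank(w) − rank(z): 1, 1, 4, -3, -3; Σd² = 36
ρ = 1 − 6Σd² / [n(n²−1)] = 1 − 6×36 / (5×24) = 1 − 216/120 ≈ -0.800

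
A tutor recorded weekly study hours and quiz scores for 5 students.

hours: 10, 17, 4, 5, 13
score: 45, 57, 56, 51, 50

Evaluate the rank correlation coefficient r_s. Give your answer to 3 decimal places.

Rank hours: 3, 5, 1, 2, 4
Rank score: 1, 5, 4, 3, 2
d = rank(hours) − rank(score): 2, 0, -3, -1, 2; Σd² = 18
ρ = 1 − 6Σd² / [n(n²−1)] = 1 − 6×18 / (5×24) = 1 − 108/120 ≈ 0.100

0.100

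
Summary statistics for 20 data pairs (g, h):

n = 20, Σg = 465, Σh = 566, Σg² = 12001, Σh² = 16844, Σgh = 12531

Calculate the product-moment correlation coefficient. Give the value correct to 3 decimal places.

r = (nΣgh − ΣgΣh) / √[(nΣg² − (Σg)²)(nΣh² − (Σh)²)]
Numerator: 20×12531 − 465×566 = -12570
Denominator: √[(240020 − 216225)(336880 − 320356)] = √[23795 × 16524] = 19828.9833
r = -12570 / 19828.9833 ≈ -0.634

-0.634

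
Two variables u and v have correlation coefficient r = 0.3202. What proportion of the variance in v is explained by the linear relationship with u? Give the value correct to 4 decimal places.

r² = (0.3202)² = 0.1025

0.1025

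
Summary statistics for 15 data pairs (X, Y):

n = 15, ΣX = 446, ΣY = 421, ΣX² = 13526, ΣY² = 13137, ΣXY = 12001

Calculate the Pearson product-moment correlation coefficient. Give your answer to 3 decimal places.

-0.873

r = (nΣXY − ΣXΣY) / √[(nΣX² − (ΣX)²)(nΣY² − (ΣY)²)]
Numerator: 15×12001 − 446×421 = -7751
Denominator: √[(202890 − 198916)(197055 − 177241)] = √[3974 × 19814] = 8873.6033
r = -7751 / 8873.6033 ≈ -0.873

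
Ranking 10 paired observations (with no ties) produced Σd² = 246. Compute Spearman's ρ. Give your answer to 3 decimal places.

-0.491

ρ = 1 − 6Σd² / [n(n²−1)] = 1 − 6×246 / (10×99)
  = 1 − 1476/990 = 1 − 1.4909 ≈ -0.491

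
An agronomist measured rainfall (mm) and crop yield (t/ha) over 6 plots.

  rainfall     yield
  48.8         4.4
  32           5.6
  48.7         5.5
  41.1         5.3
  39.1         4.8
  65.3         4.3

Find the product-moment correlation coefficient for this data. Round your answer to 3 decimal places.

-0.693

n = 6, Σx = 275, Σy = 29.9, Σx² = 13259.24, Σy² = 150.59, Σxy = 1348.07
nΣxy − ΣxΣy = 8088.42 − 8222.5 = -134.08
nΣx² − (Σx)² = 79555.44 − 75625 = 3930.44; nΣy² − (Σy)² = 903.54 − 894.01 = 9.53
r = -134.08 / √(3930.44 × 9.53) = -134.08 / 193.5384 ≈ -0.693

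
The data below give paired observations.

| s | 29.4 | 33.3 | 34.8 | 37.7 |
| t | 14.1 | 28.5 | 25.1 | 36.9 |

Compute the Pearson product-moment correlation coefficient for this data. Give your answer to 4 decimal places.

n = 4, Σs = 135.2, Σt = 104.6, Σs² = 4605.58, Σt² = 3002.68, Σst = 3628.2
nΣst − ΣsΣt = 14512.8 − 14141.92 = 370.88
nΣs² − (Σs)² = 18422.32 − 18279.04 = 143.28; nΣt² − (Σt)² = 12010.72 − 10941.16 = 1069.56
r = 370.88 / √(143.28 × 1069.56) = 370.88 / 391.4672 ≈ 0.9474

0.9474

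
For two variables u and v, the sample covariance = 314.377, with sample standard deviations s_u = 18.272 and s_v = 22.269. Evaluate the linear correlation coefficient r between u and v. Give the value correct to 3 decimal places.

r = Cov(u,v) / (s_u · s_v) = 314.377 / (18.272 × 22.269)
  = 314.377 / 406.8992 ≈ 0.773

0.773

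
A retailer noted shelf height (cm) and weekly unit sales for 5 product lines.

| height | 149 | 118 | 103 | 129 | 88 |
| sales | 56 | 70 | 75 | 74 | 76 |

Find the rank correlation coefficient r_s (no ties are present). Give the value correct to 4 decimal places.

Rank height: 5, 3, 2, 4, 1
Rank sales: 1, 2, 4, 3, 5
d = rank(height) − rank(sales): 4, 1, -2, 1, -4; Σd² = 38
ρ = 1 − 6Σd² / [n(n²−1)] = 1 − 6×38 / (5×24) = 1 − 228/120 ≈ -0.9000

-0.9000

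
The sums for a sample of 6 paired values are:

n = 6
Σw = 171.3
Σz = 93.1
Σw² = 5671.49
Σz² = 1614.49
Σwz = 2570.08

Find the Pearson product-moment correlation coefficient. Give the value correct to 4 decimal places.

r = (nΣwz − ΣwΣz) / √[(nΣw² − (Σw)²)(nΣz² − (Σz)²)]
Numerator: 6×2570.08 − 171.3×93.1 = -527.55
Denominator: √[(34028.94 − 29343.69)(9686.94 − 8667.61)] = √[4685.25 × 1019.33] = 2185.3640
r = -527.55 / 2185.3640 ≈ -0.2414

-0.2414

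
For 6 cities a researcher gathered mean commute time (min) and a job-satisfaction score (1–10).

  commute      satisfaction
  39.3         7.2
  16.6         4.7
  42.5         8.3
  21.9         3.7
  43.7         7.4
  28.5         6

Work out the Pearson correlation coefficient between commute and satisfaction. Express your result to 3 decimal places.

n = 6, Σx = 192.5, Σy = 37.3, Σx² = 6827.85, Σy² = 247.27, Σxy = 1289.14
nΣxy − ΣxΣy = 7734.84 − 7180.25 = 554.59
nΣx² − (Σx)² = 40967.1 − 37056.25 = 3910.85; nΣy² − (Σy)² = 1483.62 − 1391.29 = 92.33
r = 554.59 / √(3910.85 × 92.33) = 554.59 / 600.9066 ≈ 0.923

0.923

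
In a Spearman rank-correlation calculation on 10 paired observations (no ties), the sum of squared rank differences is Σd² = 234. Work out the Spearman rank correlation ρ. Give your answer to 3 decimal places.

ρ = 1 − 6Σd² / [n(n²−1)] = 1 − 6×234 / (10×99)
  = 1 − 1404/990 = 1 − 1.4182 ≈ -0.418

-0.418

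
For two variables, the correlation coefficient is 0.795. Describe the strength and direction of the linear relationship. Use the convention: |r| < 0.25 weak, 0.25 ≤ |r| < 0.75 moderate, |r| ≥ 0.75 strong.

strong positive

r = 0.795 > 0 so the relationship is positive.
|r| = 0.795, which falls in the strong range.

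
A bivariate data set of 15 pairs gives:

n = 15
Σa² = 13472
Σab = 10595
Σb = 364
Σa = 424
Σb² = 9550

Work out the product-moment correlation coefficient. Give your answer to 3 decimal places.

0.296

r = (nΣab − ΣaΣb) / √[(nΣa² − (Σa)²)(nΣb² − (Σb)²)]
Numerator: 15×10595 − 424×364 = 4589
Denominator: √[(202080 − 179776)(143250 − 132496)] = √[22304 × 10754] = 15487.3244
r = 4589 / 15487.3244 ≈ 0.296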